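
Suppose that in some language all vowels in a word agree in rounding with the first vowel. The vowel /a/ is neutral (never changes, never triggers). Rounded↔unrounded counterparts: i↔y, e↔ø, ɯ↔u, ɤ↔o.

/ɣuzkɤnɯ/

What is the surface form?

/ɤ/ harmonizes with /u/ ([+round]) → [o]
/ɯ/ harmonizes with /u/ ([+round]) → [u]

[ɣuzkonu]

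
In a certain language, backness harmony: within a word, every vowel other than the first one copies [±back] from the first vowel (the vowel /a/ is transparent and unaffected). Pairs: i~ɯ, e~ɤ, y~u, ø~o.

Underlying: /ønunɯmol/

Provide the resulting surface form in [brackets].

/u/ harmonizes with /ø/ ([-back]) → [y]
/ɯ/ harmonizes with /ø/ ([-back]) → [i]
/o/ harmonizes with /ø/ ([-back]) → [ø]

[ønynimøl]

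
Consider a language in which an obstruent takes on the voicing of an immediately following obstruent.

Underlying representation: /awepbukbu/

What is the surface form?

/p/ before /b/ (voiced) → [b]
/k/ before /b/ (voiced) → [g]

[awebbugbu]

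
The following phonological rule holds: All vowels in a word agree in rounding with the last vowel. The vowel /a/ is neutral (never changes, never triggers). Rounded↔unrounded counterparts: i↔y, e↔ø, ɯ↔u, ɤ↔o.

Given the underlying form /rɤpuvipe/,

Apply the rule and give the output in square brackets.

[rɤpɯvipe]

/u/ harmonizes with /e/ ([-round]) → [ɯ]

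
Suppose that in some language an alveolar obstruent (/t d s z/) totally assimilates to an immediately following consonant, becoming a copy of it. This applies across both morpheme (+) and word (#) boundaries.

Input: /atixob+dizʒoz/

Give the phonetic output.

/z/ before /ʒ/ → [ʒ] (total assimilation)

[atixob+diʒʒoz]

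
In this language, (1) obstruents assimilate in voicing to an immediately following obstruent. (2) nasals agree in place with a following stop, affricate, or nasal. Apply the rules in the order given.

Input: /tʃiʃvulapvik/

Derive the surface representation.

Rule 1: /ʃ/ before /v/ (voiced) → [ʒ]
Rule 1: /p/ before /v/ (voiced) → [b]
After rule 1: tʃiʒvulabvik
Rule 2: no segment meets the rule's conditions; no change.

[tʃiʒvulabvik]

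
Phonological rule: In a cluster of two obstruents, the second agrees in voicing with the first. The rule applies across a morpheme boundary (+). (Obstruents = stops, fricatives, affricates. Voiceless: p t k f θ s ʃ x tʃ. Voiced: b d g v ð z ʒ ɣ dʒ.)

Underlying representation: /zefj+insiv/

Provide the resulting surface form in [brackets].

[zefj+insiv]

no segment meets the rule's conditions; no change.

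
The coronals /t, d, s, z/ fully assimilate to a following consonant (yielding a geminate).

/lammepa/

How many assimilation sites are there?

No segment meets the rule's conditions.

0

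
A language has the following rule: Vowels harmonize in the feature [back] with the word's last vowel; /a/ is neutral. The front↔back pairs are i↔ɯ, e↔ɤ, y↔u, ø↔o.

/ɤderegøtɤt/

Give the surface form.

[ɤdɤrɤgotɤt]

/e/ harmonizes with /ɤ/ ([+back]) → [ɤ]
/e/ harmonizes with /ɤ/ ([+back]) → [ɤ]
/ø/ harmonizes with /ɤ/ ([+back]) → [o]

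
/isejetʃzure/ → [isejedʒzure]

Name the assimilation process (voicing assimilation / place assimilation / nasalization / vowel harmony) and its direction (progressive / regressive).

voicing assimilation, regressive

/tʃ/→[dʒ].
Each target copies a feature from the following segment, so the direction is regressive.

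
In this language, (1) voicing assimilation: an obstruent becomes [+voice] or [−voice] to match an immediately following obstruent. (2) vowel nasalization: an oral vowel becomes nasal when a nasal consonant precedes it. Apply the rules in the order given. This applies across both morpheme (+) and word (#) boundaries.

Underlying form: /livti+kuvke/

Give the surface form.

[lifti+kufke]

Rule 1: /v/ before /t/ (voiceless) → [f]
Rule 1: /v/ before /k/ (voiceless) → [f]
After rule 1: lifti+kufke
Rule 2: no segment meets the rule's conditions; no change.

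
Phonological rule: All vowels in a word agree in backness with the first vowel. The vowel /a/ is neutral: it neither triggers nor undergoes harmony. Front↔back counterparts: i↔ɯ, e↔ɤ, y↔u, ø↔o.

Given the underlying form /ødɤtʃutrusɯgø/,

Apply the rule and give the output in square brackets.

[ødetʃytrysigø]

/ɤ/ harmonizes with /ø/ ([-back]) → [e]
/u/ harmonizes with /ø/ ([-back]) → [y]
/u/ harmonizes with /ø/ ([-back]) → [y]
/ɯ/ harmonizes with /ø/ ([-back]) → [i]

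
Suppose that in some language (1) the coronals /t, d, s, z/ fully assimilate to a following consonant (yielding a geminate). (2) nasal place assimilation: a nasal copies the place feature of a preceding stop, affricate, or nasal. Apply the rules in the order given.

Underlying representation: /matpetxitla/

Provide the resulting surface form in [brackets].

Rule 1: /t/ before /p/ → [p] (total assimilation)
Rule 1: /t/ before /x/ → [x] (total assimilation)
Rule 1: /t/ before /l/ → [l] (total assimilation)
After rule 1: mappexxilla
Rule 2: no segment meets the rule's conditions; no change.

[mappexxilla]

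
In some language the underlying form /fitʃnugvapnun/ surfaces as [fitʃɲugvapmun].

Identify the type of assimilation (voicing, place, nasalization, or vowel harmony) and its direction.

place assimilation, progressive

/n/→[ɲ] /n/→[m].
Each target copies a feature from the preceding segment, so the direction is progressive.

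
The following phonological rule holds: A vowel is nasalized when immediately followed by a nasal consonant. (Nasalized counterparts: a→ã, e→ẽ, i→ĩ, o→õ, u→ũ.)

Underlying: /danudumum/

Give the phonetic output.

[dãnudũmũm]

/a/ before nasal /n/ → [ã]
/u/ before nasal /m/ → [ũ]
/u/ before nasal /m/ → [ũ]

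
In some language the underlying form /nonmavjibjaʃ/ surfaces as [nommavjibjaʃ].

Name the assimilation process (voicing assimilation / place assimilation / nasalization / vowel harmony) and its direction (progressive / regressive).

place assimilation, regressive

/n/→[m].
Each target copies a feature from the following segment, so the direction is regressive.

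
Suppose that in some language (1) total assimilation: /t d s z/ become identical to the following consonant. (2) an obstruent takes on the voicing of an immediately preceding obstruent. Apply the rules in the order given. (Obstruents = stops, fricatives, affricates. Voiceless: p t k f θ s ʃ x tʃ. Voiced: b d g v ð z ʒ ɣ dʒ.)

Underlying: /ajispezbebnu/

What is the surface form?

Rule 1: /s/ before /p/ → [p] (total assimilation)
Rule 1: /z/ before /b/ → [b] (total assimilation)
After rule 1: ajippebbebnu
Rule 2: no segment meets the rule's conditions; no change.

[ajippebbebnu]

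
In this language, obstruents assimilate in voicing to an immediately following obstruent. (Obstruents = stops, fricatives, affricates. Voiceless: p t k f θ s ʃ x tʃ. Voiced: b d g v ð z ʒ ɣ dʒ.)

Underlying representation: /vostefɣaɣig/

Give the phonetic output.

/f/ before /ɣ/ (voiced) → [v]

[vostevɣaɣig]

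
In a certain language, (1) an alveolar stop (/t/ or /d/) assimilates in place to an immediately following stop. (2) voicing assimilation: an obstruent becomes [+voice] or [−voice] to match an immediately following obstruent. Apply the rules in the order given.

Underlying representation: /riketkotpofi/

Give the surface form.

[rikekkoppofi]

Rule 1: /t/ before /k/ (velar) → [k]
Rule 1: /t/ before /p/ (labial) → [p]
After rule 1: rikekkoppofi
Rule 2: no segment meets the rule's conditions; no change.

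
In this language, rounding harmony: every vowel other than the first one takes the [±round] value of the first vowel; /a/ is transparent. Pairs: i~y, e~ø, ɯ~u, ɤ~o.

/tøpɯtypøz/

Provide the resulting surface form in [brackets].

[tøputypøz]

/ɯ/ harmonizes with /ø/ ([+round]) → [u]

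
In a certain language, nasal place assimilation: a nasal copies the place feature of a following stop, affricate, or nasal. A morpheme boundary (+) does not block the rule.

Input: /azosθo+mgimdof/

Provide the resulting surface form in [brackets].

/m/ before /g/ (velar) → [ŋ]
/m/ before /d/ (alveolar) → [n]

[azosθo+ŋgindof]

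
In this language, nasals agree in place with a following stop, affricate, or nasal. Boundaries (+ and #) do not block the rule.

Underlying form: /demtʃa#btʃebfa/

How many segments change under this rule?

/m/ before /tʃ/ (palatal) → [ɲ]
1 segment changes.

1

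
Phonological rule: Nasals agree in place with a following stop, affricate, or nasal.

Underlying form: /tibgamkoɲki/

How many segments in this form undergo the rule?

2

/m/ before /k/ (velar) → [ŋ]
/ɲ/ before /k/ (velar) → [ŋ]
2 segments change.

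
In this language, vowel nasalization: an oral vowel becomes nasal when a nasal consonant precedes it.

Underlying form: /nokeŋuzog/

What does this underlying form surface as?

/o/ after nasal /n/ → [õ]
/u/ after nasal /ŋ/ → [ũ]

[nõkeŋũzog]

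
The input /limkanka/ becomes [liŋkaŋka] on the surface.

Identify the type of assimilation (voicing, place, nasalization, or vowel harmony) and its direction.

place assimilation, regressive

/m/→[ŋ] /n/→[ŋ].
Each target copies a feature from the following segment, so the direction is regressive.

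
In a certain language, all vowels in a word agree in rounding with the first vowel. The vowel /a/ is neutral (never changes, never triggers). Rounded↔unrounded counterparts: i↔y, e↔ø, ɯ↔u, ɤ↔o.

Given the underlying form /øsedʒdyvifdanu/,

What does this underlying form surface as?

[øsødʒdyvyfdanu]

/e/ harmonizes with /ø/ ([+round]) → [ø]
/i/ harmonizes with /ø/ ([+round]) → [y]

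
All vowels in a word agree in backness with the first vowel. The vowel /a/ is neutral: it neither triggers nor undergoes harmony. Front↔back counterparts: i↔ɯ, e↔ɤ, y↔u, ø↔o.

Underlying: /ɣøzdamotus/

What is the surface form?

/o/ harmonizes with /ø/ ([-back]) → [ø]
/u/ harmonizes with /ø/ ([-back]) → [y]

[ɣøzdamøtys]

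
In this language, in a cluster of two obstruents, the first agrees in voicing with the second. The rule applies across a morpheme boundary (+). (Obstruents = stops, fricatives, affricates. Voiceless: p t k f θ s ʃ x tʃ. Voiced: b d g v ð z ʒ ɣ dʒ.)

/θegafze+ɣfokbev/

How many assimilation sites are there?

3

/f/ before /z/ (voiced) → [v]
/ɣ/ before /f/ (voiceless) → [x]
/k/ before /b/ (voiced) → [g]
3 segments change.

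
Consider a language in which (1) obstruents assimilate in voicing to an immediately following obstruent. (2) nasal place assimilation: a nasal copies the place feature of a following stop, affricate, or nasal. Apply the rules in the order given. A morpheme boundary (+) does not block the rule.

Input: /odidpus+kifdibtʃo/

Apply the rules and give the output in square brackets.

Rule 1: /d/ before /p/ (voiceless) → [t]
Rule 1: /f/ before /d/ (voiced) → [v]
Rule 1: /b/ before /tʃ/ (voiceless) → [p]
After rule 1: oditpus+kivdiptʃo
Rule 2: no segment meets the rule's conditions; no change.

[oditpus+kivdiptʃo]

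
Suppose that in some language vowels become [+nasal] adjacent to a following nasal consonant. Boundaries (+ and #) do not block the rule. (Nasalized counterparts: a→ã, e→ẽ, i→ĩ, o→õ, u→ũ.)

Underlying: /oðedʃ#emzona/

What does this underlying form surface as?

/e/ before nasal /m/ → [ẽ]
/o/ before nasal /n/ → [õ]

[oðedʃ#ẽmzõna]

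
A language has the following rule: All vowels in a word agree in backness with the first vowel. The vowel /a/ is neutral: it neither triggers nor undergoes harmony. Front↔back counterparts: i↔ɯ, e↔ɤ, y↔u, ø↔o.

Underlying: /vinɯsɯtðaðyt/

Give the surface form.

/ɯ/ harmonizes with /i/ ([-back]) → [i]
/ɯ/ harmonizes with /i/ ([-back]) → [i]

[vinisitðaðyt]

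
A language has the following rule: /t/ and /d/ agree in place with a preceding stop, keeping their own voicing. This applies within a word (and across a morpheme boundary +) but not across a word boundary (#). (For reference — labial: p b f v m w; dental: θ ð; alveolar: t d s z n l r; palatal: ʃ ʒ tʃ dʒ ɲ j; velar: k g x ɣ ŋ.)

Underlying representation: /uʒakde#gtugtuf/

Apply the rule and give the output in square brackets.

[uʒakge#gkugkuf]

/d/ after /k/ (velar) → [g]
/t/ after /g/ (velar) → [k]
/t/ after /g/ (velar) → [k]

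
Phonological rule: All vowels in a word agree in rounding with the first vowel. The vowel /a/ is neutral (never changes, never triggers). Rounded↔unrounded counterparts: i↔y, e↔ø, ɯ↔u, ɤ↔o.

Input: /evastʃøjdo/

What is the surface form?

[evastʃejdɤ]

/ø/ harmonizes with /e/ ([-round]) → [e]
/o/ harmonizes with /e/ ([-round]) → [ɤ]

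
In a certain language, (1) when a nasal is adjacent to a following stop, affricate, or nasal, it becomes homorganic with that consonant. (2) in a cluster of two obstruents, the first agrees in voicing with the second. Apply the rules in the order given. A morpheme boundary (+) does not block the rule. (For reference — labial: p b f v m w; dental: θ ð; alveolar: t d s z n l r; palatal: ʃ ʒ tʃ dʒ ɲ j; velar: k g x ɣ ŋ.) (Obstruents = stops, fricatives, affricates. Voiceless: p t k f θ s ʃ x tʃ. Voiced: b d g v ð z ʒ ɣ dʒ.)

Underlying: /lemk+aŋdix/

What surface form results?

[leŋk+andix]

Rule 1: /m/ before /k/ (velar) → [ŋ]
Rule 1: /ŋ/ before /d/ (alveolar) → [n]
After rule 1: leŋk+andix
Rule 2: no segment meets the rule's conditions; no change.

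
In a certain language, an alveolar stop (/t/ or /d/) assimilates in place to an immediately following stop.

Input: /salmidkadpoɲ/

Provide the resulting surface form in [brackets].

/d/ before /k/ (velar) → [g]
/d/ before /p/ (labial) → [b]

[salmigkabpoɲ]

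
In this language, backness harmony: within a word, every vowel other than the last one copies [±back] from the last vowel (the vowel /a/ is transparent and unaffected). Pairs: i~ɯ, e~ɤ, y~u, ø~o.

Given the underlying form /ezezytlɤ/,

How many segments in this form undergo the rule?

3

/e/ harmonizes with /ɤ/ ([+back]) → [ɤ]
/e/ harmonizes with /ɤ/ ([+back]) → [ɤ]
/y/ harmonizes with /ɤ/ ([+back]) → [u]
3 segments change.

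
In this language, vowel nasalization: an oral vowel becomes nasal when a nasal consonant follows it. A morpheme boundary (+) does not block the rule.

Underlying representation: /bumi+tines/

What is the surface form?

[bũmi+tĩnes]

/u/ before nasal /m/ → [ũ]
/i/ before nasal /n/ → [ĩ]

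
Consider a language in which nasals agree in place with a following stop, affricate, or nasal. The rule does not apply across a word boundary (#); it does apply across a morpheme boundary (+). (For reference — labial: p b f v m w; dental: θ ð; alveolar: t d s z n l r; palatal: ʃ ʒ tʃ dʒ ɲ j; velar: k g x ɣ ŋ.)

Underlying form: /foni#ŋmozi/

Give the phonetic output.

/ŋ/ before /m/ (labial) → [m]

[foni#mmozi]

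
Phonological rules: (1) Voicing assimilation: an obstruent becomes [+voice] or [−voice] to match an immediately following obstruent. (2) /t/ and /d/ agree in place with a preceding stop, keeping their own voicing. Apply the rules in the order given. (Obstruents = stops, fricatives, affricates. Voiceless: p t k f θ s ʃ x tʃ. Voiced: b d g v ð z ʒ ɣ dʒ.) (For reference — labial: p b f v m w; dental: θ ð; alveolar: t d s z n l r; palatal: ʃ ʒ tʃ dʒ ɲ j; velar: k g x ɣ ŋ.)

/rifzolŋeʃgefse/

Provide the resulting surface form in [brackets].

[rivzolŋeʒgefse]

Rule 1: /f/ before /z/ (voiced) → [v]
Rule 1: /ʃ/ before /g/ (voiced) → [ʒ]
After rule 1: rivzolŋeʒgefse
Rule 2: no segment meets the rule's conditions; no change.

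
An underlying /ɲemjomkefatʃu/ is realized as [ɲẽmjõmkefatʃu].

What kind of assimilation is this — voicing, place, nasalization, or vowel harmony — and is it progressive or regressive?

/e/→[ẽ] /o/→[õ].
Each target copies a feature from the following segment, so the direction is regressive.

nasalization, regressive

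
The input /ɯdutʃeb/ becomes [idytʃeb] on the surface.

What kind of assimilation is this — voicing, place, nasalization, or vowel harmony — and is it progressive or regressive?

vowel harmony, regressive

/ɯ/→[i] /u/→[y].
Vowels agree with the last vowel, so the harmony is regressive.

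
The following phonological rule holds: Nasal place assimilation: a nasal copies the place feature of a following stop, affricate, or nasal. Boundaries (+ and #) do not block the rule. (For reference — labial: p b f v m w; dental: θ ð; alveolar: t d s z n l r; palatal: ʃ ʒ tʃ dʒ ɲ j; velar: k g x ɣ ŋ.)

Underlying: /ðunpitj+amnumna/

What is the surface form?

[ðumpitj+annunna]

/n/ before /p/ (labial) → [m]
/m/ before /n/ (alveolar) → [n]
/m/ before /n/ (alveolar) → [n]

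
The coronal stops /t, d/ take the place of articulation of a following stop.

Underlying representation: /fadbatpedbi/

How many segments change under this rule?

3

/d/ before /b/ (labial) → [b]
/t/ before /p/ (labial) → [p]
/d/ before /b/ (labial) → [b]
3 segments change.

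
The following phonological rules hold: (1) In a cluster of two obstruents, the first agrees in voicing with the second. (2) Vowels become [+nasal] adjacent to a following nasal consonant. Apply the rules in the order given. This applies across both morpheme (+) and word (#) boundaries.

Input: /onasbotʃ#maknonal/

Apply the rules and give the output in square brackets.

Rule 1: /s/ before /b/ (voiced) → [z]
After rule 1: onazbotʃ#maknonal
Rule 2: /o/ before nasal /n/ → [õ]
Rule 2: /o/ before nasal /n/ → [õ]

[õnazbotʃ#maknõnal]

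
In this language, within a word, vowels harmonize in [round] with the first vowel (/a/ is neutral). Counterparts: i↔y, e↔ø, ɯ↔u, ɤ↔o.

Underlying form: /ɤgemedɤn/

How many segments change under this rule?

No segment meets the rule's conditions.

0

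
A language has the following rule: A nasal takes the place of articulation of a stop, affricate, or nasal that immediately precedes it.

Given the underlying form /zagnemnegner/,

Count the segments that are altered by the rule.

3

/n/ after /g/ (velar) → [ŋ]
/n/ after /m/ (labial) → [m]
/n/ after /g/ (velar) → [ŋ]
3 segments change.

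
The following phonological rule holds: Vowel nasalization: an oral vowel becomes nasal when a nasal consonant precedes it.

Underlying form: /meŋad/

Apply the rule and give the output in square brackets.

[mẽŋãd]

/e/ after nasal /m/ → [ẽ]
/a/ after nasal /ŋ/ → [ã]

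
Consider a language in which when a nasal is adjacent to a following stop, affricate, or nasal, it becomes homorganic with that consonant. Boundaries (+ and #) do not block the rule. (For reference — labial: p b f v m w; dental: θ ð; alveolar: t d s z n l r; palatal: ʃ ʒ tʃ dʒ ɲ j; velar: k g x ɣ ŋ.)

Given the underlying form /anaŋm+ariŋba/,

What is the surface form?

[anamm+arimba]

/ŋ/ before /m/ (labial) → [m]
/ŋ/ before /b/ (labial) → [m]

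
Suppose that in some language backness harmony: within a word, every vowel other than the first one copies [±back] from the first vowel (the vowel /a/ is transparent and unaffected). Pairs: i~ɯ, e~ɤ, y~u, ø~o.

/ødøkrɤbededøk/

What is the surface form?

[ødøkrebededøk]

/ɤ/ harmonizes with /ø/ ([-back]) → [e]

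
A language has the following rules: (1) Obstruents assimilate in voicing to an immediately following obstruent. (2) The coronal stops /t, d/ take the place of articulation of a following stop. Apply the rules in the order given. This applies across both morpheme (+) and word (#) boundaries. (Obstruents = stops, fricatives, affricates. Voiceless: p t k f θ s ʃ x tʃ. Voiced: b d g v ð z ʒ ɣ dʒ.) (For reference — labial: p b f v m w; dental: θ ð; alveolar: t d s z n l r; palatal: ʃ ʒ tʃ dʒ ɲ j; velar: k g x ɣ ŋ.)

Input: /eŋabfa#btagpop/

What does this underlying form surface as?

Rule 1: /b/ before /f/ (voiceless) → [p]
Rule 1: /b/ before /t/ (voiceless) → [p]
Rule 1: /g/ before /p/ (voiceless) → [k]
After rule 1: eŋapfa#ptakpop
Rule 2: no segment meets the rule's conditions; no change.

[eŋapfa#ptakpop]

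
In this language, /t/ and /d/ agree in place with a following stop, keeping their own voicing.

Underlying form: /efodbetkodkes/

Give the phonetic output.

[efobbekkogkes]

/d/ before /b/ (labial) → [b]
/t/ before /k/ (velar) → [k]
/d/ before /k/ (velar) → [g]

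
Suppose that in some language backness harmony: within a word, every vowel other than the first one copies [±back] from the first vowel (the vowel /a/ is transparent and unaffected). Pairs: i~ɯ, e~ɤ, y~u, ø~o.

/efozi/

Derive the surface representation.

/o/ harmonizes with /e/ ([-back]) → [ø]

[eføzi]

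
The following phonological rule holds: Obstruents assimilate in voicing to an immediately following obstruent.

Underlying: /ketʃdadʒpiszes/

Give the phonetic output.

[kedʒdatʃpizzes]

/tʃ/ before /d/ (voiced) → [dʒ]
/dʒ/ before /p/ (voiceless) → [tʃ]
/s/ before /z/ (voiced) → [z]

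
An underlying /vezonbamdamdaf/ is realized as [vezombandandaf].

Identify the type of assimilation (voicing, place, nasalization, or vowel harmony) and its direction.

place assimilation, regressive

/n/→[m] /m/→[n] /m/→[n].
Each target copies a feature from the following segment, so the direction is regressive.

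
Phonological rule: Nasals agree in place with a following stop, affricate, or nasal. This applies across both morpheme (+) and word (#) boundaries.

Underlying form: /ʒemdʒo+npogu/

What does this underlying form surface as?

/m/ before /dʒ/ (palatal) → [ɲ]
/n/ before /p/ (labial) → [m]

[ʒeɲdʒo+mpogu]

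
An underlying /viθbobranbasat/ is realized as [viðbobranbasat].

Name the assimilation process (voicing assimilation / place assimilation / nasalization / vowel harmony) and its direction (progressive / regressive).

voicing assimilation, regressive

/θ/→[ð].
Each target copies a feature from the following segment, so the direction is regressive.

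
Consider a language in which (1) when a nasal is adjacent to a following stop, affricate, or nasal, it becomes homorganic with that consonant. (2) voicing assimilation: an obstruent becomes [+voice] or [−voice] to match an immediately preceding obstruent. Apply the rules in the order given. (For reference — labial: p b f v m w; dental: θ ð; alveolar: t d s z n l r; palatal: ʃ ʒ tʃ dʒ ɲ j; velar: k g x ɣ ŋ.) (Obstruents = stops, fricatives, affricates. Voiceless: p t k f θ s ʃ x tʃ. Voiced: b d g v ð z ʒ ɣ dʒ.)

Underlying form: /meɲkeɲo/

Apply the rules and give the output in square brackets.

[meŋkeɲo]

Rule 1: /ɲ/ before /k/ (velar) → [ŋ]
After rule 1: meŋkeɲo
Rule 2: no segment meets the rule's conditions; no change.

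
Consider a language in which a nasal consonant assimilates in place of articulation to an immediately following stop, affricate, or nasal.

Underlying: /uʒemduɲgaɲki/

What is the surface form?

/m/ before /d/ (alveolar) → [n]
/ɲ/ before /g/ (velar) → [ŋ]
/ɲ/ before /k/ (velar) → [ŋ]

[uʒenduŋgaŋki]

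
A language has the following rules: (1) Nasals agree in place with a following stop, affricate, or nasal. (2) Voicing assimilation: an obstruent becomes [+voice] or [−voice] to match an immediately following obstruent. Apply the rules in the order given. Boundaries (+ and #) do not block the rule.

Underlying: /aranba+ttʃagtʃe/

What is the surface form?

Rule 1: /n/ before /b/ (labial) → [m]
After rule 1: aramba+ttʃagtʃe
Rule 2: /g/ before /tʃ/ (voiceless) → [k]

[aramba+ttʃaktʃe]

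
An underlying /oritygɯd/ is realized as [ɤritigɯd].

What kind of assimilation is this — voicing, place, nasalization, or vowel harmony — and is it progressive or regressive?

vowel harmony, regressive

/o/→[ɤ] /y/→[i].
Vowels agree with the last vowel, so the harmony is regressive.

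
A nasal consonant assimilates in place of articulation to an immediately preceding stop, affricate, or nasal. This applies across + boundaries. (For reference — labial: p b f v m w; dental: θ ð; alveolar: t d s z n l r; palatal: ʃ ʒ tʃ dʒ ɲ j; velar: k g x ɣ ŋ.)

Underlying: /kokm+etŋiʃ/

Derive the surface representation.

[kokŋ+etniʃ]

/m/ after /k/ (velar) → [ŋ]
/ŋ/ after /t/ (alveolar) → [n]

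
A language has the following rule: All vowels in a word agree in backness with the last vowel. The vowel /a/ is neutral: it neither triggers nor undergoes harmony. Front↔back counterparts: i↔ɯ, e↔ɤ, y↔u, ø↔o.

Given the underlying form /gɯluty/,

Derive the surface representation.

/ɯ/ harmonizes with /y/ ([-back]) → [i]
/u/ harmonizes with /y/ ([-back]) → [y]

[gilyty]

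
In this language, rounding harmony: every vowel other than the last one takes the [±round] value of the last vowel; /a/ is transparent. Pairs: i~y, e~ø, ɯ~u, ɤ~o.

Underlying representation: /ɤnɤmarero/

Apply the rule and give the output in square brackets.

[onomarøro]

/ɤ/ harmonizes with /o/ ([+round]) → [o]
/ɤ/ harmonizes with /o/ ([+round]) → [o]
/e/ harmonizes with /o/ ([+round]) → [ø]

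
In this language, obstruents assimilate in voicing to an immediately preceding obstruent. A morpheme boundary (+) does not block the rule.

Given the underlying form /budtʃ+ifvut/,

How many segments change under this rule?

2

/tʃ/ after /d/ (voiced) → [dʒ]
/v/ after /f/ (voiceless) → [f]
2 segments change.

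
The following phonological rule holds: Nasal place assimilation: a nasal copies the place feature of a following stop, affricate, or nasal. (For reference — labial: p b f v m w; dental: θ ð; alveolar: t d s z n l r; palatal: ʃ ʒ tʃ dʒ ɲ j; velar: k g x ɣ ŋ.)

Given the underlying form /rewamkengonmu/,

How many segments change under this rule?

/m/ before /k/ (velar) → [ŋ]
/n/ before /g/ (velar) → [ŋ]
/n/ before /m/ (labial) → [m]
3 segments change.

3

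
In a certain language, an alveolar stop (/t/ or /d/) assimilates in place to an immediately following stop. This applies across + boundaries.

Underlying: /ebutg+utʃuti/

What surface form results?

[ebukg+utʃuti]

/t/ before /g/ (velar) → [k]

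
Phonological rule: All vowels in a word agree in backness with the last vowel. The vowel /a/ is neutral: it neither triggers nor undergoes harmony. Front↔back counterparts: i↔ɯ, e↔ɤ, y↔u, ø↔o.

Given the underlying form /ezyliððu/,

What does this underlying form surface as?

[ɤzulɯððu]

/e/ harmonizes with /u/ ([+back]) → [ɤ]
/y/ harmonizes with /u/ ([+back]) → [u]
/i/ harmonizes with /u/ ([+back]) → [ɯ]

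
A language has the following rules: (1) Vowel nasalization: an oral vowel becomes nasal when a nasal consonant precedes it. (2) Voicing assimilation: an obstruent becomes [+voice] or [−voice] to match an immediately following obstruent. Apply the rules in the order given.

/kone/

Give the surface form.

[konẽ]

Rule 1: /e/ after nasal /n/ → [ẽ]
After rule 1: konẽ
Rule 2: no segment meets the rule's conditions; no change.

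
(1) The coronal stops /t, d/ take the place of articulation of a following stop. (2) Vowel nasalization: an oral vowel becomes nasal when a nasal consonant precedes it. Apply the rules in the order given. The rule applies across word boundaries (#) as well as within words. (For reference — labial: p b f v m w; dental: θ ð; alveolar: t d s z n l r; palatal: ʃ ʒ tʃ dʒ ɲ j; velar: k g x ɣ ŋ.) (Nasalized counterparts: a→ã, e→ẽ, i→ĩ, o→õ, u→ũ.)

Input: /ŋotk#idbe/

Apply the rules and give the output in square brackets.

Rule 1: /t/ before /k/ (velar) → [k]
Rule 1: /d/ before /b/ (labial) → [b]
After rule 1: ŋokk#ibbe
Rule 2: /o/ after nasal /ŋ/ → [õ]

[ŋõkk#ibbe]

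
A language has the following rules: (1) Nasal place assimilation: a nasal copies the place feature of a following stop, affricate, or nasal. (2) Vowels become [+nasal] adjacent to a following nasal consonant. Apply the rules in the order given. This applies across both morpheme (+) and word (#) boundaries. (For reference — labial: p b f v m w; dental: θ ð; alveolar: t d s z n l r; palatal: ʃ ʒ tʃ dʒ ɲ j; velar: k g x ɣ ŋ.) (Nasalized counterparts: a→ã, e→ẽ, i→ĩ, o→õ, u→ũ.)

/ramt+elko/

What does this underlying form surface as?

[rãnt+elko]

Rule 1: /m/ before /t/ (alveolar) → [n]
After rule 1: rant+elko
Rule 2: /a/ before nasal /n/ → [ã]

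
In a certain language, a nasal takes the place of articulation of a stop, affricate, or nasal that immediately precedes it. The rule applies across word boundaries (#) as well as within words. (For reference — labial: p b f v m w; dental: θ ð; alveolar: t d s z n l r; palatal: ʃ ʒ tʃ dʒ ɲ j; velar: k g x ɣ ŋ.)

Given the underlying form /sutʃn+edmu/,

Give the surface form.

[sutʃɲ+ednu]

/n/ after /tʃ/ (palatal) → [ɲ]
/m/ after /d/ (alveolar) → [n]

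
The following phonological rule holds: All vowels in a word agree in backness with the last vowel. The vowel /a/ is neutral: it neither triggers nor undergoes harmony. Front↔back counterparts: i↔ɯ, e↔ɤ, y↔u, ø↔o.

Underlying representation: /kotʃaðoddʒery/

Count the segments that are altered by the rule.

/o/ harmonizes with /y/ ([-back]) → [ø]
/o/ harmonizes with /y/ ([-back]) → [ø]
2 segments change.

2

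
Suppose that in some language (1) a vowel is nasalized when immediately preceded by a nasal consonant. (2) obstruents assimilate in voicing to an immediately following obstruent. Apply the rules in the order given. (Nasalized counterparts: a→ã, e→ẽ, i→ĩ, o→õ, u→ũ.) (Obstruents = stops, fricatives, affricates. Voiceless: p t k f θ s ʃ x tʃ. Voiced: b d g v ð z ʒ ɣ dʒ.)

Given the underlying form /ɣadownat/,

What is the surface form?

[ɣadownãt]

Rule 1: /a/ after nasal /n/ → [ã]
After rule 1: ɣadownãt
Rule 2: no segment meets the rule's conditions; no change.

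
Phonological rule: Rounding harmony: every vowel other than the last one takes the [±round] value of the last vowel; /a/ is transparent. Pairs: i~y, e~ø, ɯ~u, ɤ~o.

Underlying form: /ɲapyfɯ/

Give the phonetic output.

/y/ harmonizes with /ɯ/ ([-round]) → [i]

[ɲapifɯ]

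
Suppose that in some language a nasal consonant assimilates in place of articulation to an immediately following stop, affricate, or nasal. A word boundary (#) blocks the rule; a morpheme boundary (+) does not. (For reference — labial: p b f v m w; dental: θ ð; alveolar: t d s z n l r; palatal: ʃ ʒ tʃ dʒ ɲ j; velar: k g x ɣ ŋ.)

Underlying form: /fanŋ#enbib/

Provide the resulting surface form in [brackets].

[faŋŋ#embib]

/n/ before /ŋ/ (velar) → [ŋ]
/n/ before /b/ (labial) → [m]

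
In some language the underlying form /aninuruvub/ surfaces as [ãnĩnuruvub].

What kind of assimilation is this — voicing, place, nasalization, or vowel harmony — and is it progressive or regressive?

nasalization, regressive

/a/→[ã] /i/→[ĩ].
Each target copies a feature from the following segment, so the direction is regressive.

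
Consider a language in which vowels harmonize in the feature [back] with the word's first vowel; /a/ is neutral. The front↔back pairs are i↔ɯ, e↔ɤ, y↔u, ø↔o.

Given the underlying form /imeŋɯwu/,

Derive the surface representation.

[imeŋiwy]

/ɯ/ harmonizes with /i/ ([-back]) → [i]
/u/ harmonizes with /i/ ([-back]) → [y]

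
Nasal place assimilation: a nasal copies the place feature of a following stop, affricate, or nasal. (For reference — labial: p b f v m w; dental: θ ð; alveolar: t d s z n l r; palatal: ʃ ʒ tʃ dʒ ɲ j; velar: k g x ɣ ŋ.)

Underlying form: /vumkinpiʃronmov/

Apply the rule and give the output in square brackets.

/m/ before /k/ (velar) → [ŋ]
/n/ before /p/ (labial) → [m]
/n/ before /m/ (labial) → [m]

[vuŋkimpiʃrommov]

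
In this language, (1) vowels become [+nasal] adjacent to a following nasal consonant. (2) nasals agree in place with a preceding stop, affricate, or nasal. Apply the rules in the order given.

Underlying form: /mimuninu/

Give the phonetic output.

[mĩmũnĩnu]

Rule 1: /i/ before nasal /m/ → [ĩ]
Rule 1: /u/ before nasal /n/ → [ũ]
Rule 1: /i/ before nasal /n/ → [ĩ]
After rule 1: mĩmũnĩnu
Rule 2: no segment meets the rule's conditions; no change.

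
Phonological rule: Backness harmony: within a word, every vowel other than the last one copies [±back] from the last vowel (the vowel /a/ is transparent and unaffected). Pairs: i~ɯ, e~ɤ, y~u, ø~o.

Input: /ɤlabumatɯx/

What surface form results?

[ɤlabumatɯx]

no segment meets the rule's conditions; no change.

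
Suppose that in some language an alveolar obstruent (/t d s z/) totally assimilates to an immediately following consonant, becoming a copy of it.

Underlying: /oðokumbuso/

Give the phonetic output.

[oðokumbuso]

no segment meets the rule's conditions; no change.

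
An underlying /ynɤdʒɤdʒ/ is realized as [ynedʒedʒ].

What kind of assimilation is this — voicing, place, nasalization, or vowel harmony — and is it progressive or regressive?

vowel harmony, progressive

/ɤ/→[e] /ɤ/→[e].
Vowels agree with the first vowel, so the harmony is progressive.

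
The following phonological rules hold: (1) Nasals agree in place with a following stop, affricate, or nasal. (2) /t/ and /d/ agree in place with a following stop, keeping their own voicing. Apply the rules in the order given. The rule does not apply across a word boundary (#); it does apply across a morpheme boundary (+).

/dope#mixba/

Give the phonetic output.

Rule 1: no segment meets the rule's conditions; no change.
After rule 1: dope#mixba
Rule 2: no segment meets the rule's conditions; no change.

[dope#mixba]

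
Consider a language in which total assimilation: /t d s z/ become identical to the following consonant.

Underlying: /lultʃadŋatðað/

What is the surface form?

[lultʃaŋŋaððað]

/d/ before /ŋ/ → [ŋ] (total assimilation)
/t/ before /ð/ → [ð] (total assimilation)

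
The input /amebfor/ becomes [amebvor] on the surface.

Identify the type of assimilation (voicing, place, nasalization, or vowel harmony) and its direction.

/f/→[v].
Each target copies a feature from the preceding segment, so the direction is progressive.

voicing assimilation, progressive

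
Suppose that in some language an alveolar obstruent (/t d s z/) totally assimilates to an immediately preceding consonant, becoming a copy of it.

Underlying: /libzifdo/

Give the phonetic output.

/z/ after /b/ → [b] (total assimilation)
/d/ after /f/ → [f] (total assimilation)

[libbiffo]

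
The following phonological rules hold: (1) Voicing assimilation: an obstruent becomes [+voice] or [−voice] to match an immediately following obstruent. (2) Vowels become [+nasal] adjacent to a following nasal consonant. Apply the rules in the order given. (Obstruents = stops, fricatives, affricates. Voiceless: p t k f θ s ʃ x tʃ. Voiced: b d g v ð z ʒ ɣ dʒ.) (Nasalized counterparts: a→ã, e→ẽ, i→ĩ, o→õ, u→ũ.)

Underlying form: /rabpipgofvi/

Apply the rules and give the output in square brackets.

[rappibgovvi]

Rule 1: /b/ before /p/ (voiceless) → [p]
Rule 1: /p/ before /g/ (voiced) → [b]
Rule 1: /f/ before /v/ (voiced) → [v]
After rule 1: rappibgovvi
Rule 2: no segment meets the rule's conditions; no change.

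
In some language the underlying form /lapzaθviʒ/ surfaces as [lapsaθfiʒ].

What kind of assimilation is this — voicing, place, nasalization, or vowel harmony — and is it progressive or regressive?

voicing assimilation, progressive

/z/→[s] /v/→[f].
Each target copies a feature from the preceding segment, so the direction is progressive.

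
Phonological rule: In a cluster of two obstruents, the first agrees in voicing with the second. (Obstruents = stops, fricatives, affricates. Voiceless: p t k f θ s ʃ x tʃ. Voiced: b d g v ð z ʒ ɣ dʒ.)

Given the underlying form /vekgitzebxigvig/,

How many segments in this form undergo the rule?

3

/k/ before /g/ (voiced) → [g]
/t/ before /z/ (voiced) → [d]
/b/ before /x/ (voiceless) → [p]
3 segments change.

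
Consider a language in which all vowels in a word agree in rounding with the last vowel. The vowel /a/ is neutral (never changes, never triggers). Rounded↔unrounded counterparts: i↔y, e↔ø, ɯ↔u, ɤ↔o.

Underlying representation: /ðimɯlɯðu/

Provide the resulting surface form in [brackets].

[ðymuluðu]

/i/ harmonizes with /u/ ([+round]) → [y]
/ɯ/ harmonizes with /u/ ([+round]) → [u]
/ɯ/ harmonizes with /u/ ([+round]) → [u]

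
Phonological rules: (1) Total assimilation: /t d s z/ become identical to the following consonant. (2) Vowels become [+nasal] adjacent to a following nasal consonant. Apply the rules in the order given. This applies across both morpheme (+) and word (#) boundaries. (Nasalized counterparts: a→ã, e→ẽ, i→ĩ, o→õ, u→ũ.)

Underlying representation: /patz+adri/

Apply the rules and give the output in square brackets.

Rule 1: /t/ before /z/ → [z] (total assimilation)
Rule 1: /d/ before /r/ → [r] (total assimilation)
After rule 1: pazz+arri
Rule 2: no segment meets the rule's conditions; no change.

[pazz+arri]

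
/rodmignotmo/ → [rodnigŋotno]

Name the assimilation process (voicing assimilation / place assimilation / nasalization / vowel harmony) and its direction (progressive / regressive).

/m/→[n] /n/→[ŋ] /m/→[n].
Each target copies a feature from the preceding segment, so the direction is progressive.

place assimilation, progressive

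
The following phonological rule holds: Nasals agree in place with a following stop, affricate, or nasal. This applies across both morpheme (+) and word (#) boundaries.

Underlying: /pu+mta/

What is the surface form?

/m/ before /t/ (alveolar) → [n]

[pu+nta]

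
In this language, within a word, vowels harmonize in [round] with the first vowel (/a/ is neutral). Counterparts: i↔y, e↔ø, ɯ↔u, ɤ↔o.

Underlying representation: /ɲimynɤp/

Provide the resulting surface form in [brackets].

/y/ harmonizes with /i/ ([-round]) → [i]

[ɲiminɤp]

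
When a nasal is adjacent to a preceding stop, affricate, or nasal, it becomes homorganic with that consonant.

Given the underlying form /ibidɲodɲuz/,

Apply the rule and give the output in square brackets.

/ɲ/ after /d/ (alveolar) → [n]
/ɲ/ after /d/ (alveolar) → [n]

[ibidnodnuz]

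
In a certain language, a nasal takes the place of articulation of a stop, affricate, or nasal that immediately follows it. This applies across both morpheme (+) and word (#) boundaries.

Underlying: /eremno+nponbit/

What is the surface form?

/m/ before /n/ (alveolar) → [n]
/n/ before /p/ (labial) → [m]
/n/ before /b/ (labial) → [m]

[erenno+mpombit]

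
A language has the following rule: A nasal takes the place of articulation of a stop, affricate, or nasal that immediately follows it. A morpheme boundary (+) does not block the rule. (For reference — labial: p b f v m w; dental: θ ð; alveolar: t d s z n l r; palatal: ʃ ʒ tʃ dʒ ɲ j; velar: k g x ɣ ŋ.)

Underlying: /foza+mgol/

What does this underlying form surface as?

[foza+ŋgol]

/m/ before /g/ (velar) → [ŋ]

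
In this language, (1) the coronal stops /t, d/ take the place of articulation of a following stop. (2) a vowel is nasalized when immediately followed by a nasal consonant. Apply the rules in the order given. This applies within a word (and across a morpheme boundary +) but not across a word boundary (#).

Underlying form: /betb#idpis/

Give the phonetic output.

Rule 1: /t/ before /b/ (labial) → [p]
Rule 1: /d/ before /p/ (labial) → [b]
After rule 1: bepb#ibpis
Rule 2: no segment meets the rule's conditions; no change.

[bepb#ibpis]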